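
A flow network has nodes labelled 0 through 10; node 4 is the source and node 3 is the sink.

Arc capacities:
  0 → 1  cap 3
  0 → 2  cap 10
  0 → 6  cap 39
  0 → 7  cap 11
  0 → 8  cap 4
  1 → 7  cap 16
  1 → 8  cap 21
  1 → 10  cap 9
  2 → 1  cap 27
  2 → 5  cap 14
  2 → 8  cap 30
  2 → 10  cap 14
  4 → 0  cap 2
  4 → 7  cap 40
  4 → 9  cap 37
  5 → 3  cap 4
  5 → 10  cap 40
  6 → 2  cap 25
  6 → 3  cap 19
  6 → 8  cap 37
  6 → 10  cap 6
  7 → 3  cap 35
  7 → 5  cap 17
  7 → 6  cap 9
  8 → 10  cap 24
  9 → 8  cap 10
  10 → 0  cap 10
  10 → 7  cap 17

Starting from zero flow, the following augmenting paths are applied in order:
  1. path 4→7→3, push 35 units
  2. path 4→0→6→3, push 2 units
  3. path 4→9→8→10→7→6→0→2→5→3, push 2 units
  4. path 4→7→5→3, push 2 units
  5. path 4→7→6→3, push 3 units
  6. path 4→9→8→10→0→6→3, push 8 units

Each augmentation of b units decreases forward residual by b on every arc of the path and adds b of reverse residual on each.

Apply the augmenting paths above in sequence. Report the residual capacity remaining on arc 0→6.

after path 1 (4→7→3, push 35): res(0,6)=39
after path 2 (4→0→6→3, push 2): res(0,6)=37
after path 3 (4→9→8→10→7→6→0→2→5→3, push 2): res(0,6)=39
after path 4 (4→7→5→3, push 2): res(0,6)=39
after path 5 (4→7→6→3, push 3): res(0,6)=39
after path 6 (4→9→8→10→0→6→3, push 8): res(0,6)=31

Residual capacity of (0,6): 31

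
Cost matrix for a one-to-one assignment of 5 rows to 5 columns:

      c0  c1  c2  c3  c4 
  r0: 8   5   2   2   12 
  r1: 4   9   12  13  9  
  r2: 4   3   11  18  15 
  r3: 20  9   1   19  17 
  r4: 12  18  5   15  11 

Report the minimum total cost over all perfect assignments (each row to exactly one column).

optimal assignment: row0→col3 (cost 2), row1→col0 (cost 4), row2→col1 (cost 3), row3→col2 (cost 1), row4→col4 (cost 11)
total = 2 + 4 + 3 + 1 + 11 = 21

Minimum assignment cost: 21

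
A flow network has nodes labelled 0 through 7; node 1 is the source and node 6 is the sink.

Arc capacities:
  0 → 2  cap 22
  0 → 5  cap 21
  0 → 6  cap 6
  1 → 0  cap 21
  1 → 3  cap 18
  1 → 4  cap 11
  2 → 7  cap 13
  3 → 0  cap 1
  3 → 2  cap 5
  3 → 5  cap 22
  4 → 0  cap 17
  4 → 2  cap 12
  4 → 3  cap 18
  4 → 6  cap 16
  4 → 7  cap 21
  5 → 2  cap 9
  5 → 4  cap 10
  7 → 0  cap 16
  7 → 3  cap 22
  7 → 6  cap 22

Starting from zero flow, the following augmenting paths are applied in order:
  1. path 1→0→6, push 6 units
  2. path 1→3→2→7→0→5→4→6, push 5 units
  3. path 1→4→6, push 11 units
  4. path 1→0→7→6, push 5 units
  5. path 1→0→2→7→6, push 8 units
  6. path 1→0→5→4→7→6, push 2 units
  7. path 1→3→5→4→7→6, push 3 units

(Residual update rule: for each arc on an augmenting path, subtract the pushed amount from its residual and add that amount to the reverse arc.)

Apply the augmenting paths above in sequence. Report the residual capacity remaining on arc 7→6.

Residual capacity of (7,6): 4

after path 1 (1→0→6, push 6): res(7,6)=22
after path 2 (1→3→2→7→0→5→4→6, push 5): res(7,6)=22
after path 3 (1→4→6, push 11): res(7,6)=22
after path 4 (1→0→7→6, push 5): res(7,6)=17
after path 5 (1→0→2→7→6, push 8): res(7,6)=9
after path 6 (1→0→5→4→7→6, push 2): res(7,6)=7
after path 7 (1→3→5→4→7→6, push 3): res(7,6)=4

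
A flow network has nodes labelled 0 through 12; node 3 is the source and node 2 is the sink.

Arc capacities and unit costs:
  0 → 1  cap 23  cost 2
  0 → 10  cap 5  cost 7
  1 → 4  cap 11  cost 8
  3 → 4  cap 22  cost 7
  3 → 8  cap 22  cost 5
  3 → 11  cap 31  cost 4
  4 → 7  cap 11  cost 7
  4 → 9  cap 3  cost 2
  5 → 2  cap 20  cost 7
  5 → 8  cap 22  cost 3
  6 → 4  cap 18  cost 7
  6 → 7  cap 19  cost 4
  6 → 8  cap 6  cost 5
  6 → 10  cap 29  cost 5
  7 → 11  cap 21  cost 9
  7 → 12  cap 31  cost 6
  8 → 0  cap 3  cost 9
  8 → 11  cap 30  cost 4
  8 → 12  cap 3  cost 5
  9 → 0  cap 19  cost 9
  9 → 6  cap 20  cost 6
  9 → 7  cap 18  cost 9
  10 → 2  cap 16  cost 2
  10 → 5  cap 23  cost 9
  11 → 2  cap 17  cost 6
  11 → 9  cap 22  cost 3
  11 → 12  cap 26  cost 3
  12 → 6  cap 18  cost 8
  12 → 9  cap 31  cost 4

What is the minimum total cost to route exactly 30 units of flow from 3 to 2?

Minimum cost for 30 units: 430

shortest-cost path #1: 3→11→2 push 17 @ unit cost 10 (adds 170)
shortest-cost path #2: 3→11→9→6→10→2 push 13 @ unit cost 20 (adds 260)
total cost = 430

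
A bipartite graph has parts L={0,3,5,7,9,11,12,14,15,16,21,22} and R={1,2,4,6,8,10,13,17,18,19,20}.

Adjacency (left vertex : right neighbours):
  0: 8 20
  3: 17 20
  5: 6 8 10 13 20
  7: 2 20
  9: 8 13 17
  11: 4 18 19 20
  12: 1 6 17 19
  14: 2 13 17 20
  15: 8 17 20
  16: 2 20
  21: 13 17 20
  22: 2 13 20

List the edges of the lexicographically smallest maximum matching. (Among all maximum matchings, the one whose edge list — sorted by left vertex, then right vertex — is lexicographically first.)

|M| = 8 (so the lex-smallest maximum matching has 8 edges)
process left vertices in ascending order; for each, take the smallest-labelled available neighbour that still permits 8 edges overall, or leave it unmatched if none does
lex-smallest matching: {0-8, 3-17, 5-6, 7-2, 9-13, 11-4, 12-1, 14-20}

Lex-smallest maximum matching: {(0,8), (3,17), (5,6), (7,2), (9,13), (11,4), (12,1), (14,20)}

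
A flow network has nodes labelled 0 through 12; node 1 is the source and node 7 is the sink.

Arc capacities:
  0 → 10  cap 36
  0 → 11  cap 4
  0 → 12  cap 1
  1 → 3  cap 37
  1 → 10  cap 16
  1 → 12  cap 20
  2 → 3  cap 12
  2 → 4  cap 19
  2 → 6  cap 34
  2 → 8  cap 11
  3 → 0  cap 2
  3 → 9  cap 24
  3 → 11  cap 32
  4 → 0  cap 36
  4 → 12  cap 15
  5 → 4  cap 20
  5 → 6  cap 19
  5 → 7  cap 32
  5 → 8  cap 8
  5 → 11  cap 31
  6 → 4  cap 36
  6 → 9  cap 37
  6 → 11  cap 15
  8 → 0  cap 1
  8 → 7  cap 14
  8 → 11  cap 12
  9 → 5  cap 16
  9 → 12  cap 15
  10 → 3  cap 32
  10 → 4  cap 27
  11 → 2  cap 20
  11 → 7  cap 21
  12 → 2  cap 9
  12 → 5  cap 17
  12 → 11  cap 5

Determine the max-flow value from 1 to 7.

augment #1: 1→3→11→7 bottleneck 21, total now 21
augment #2: 1→12→5→7 bottleneck 17, total now 38
augment #3: 1→3→9→5→7 bottleneck 15, total now 53
augment #4: 1→12→2→8→7 bottleneck 3, total now 56
augment #5: 1→3→9→5→8→7 bottleneck 1, total now 57
augment #6: 1→10→3→11→2→8→7 bottleneck 8, total now 65

Maximum flow value: 65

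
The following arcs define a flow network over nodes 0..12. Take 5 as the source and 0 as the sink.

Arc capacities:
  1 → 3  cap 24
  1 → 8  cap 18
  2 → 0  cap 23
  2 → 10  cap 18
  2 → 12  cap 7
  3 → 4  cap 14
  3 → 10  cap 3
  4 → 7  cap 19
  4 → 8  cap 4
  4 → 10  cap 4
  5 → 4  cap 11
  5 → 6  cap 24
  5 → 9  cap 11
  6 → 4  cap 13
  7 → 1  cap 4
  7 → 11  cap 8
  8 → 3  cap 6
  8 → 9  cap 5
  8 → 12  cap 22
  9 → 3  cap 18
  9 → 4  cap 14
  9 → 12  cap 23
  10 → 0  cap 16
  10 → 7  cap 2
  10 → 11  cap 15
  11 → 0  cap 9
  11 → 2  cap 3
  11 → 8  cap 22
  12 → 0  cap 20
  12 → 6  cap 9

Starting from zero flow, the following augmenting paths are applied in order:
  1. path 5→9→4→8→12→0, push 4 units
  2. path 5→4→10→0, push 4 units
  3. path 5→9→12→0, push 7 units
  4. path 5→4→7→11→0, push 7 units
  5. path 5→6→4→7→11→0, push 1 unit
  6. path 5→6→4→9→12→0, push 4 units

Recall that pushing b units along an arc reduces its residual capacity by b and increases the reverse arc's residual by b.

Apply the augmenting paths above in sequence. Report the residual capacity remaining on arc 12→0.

Residual capacity of (12,0): 5

after path 1 (5→9→4→8→12→0, push 4): res(12,0)=16
after path 2 (5→4→10→0, push 4): res(12,0)=16
after path 3 (5→9→12→0, push 7): res(12,0)=9
after path 4 (5→4→7→11→0, push 7): res(12,0)=9
after path 5 (5→6→4→7→11→0, push 1): res(12,0)=9
after path 6 (5→6→4→9→12→0, push 4): res(12,0)=5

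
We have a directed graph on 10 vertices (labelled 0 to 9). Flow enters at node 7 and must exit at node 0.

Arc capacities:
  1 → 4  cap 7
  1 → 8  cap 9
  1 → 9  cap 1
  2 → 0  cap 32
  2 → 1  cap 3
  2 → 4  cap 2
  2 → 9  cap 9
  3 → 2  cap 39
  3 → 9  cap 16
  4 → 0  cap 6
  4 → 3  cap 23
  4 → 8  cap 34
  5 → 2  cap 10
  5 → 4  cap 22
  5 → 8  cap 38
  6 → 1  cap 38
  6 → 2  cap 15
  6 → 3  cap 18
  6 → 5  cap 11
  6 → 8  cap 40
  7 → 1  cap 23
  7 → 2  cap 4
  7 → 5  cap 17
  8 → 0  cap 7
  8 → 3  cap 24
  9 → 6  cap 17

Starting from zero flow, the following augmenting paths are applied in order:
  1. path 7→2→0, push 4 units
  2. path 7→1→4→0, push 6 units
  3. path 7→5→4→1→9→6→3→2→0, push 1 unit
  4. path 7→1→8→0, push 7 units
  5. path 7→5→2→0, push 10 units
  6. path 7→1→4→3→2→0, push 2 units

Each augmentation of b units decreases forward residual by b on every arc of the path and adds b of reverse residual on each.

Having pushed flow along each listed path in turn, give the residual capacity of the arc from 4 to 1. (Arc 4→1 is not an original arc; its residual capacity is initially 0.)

after path 1 (7→2→0, push 4): res(4,1)=0
after path 2 (7→1→4→0, push 6): res(4,1)=6
after path 3 (7→5→4→1→9→6→3→2→0, push 1): res(4,1)=5
after path 4 (7→1→8→0, push 7): res(4,1)=5
after path 5 (7→5→2→0, push 10): res(4,1)=5
after path 6 (7→1→4→3→2→0, push 2): res(4,1)=7

Residual capacity of (4,1): 7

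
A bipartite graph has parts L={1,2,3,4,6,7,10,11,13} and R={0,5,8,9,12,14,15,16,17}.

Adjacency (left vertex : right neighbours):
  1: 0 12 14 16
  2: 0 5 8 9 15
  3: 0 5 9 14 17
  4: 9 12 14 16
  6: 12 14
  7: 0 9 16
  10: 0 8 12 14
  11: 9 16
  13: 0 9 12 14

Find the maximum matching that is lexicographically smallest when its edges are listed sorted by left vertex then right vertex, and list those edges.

|M| = 8 (so the lex-smallest maximum matching has 8 edges)
process left vertices in ascending order; for each, take the smallest-labelled available neighbour that still permits 8 edges overall, or leave it unmatched if none does
lex-smallest matching: {1-0, 2-5, 3-17, 4-9, 6-12, 7-16, 10-8, 13-14}

Lex-smallest maximum matching: {(1,0), (2,5), (3,17), (4,9), (6,12), (7,16), (10,8), (13,14)}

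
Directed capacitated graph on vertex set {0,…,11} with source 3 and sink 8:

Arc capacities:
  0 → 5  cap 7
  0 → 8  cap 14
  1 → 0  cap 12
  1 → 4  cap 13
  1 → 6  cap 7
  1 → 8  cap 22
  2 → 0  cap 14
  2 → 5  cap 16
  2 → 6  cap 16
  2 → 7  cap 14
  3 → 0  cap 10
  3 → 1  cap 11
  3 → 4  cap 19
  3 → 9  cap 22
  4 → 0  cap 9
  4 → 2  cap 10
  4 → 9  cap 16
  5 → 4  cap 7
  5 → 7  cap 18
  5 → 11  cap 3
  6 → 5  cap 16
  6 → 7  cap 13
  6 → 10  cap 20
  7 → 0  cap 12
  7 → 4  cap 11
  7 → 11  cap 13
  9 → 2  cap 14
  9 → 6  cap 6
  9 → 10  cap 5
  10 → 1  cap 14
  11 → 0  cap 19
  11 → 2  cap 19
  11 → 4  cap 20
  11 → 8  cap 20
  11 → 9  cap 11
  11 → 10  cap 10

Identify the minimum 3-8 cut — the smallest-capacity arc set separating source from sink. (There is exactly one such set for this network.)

Min-cut arcs: {(0,8), (1,8), (5,11), (7,11)} (total capacity 52)

augment #1: 3→0→8 push 10
augment #2: 3→1→8 push 11
augment #3: 3→4→0→8 push 4
augment #4: 3→9→10→1→8 push 5
augment #5: 3→4→0→5→11→8 push 3
augment #6: 3→4→2→7→11→8 push 10
augment #7: 3→9→2→7→11→8 push 3
augment #8: 3→9→6→10→1→8 push 6
max flow = 52; residual-reachable set from 3 gives S-side
cut edges (S→T): {(0,8), (1,8), (5,11), (7,11)} total cap 52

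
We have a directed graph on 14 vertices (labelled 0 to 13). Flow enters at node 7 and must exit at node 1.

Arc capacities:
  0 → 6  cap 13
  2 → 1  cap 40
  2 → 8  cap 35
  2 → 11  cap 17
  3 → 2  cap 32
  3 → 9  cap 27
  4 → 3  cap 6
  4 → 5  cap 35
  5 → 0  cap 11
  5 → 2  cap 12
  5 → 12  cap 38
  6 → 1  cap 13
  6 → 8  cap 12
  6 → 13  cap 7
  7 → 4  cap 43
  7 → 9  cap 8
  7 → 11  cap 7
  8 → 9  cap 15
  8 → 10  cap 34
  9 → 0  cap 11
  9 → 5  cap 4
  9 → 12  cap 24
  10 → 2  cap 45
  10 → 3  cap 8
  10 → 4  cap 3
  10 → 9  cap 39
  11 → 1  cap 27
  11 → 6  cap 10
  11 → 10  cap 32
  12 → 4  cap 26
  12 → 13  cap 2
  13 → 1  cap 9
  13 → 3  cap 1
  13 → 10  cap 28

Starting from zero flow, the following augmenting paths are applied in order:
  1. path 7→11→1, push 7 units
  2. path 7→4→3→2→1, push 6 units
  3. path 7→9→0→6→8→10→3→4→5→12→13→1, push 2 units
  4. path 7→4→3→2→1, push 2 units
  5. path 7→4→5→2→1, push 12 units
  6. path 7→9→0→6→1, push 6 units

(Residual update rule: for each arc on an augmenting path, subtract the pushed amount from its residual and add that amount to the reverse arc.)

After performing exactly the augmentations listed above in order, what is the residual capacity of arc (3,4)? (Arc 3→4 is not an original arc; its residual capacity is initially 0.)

Residual capacity of (3,4): 6

after path 1 (7→11→1, push 7): res(3,4)=0
after path 2 (7→4→3→2→1, push 6): res(3,4)=6
after path 3 (7→9→0→6→8→10→3→4→5→12→13→1, push 2): res(3,4)=4
after path 4 (7→4→3→2→1, push 2): res(3,4)=6
after path 5 (7→4→5→2→1, push 12): res(3,4)=6
after path 6 (7→9→0→6→1, push 6): res(3,4)=6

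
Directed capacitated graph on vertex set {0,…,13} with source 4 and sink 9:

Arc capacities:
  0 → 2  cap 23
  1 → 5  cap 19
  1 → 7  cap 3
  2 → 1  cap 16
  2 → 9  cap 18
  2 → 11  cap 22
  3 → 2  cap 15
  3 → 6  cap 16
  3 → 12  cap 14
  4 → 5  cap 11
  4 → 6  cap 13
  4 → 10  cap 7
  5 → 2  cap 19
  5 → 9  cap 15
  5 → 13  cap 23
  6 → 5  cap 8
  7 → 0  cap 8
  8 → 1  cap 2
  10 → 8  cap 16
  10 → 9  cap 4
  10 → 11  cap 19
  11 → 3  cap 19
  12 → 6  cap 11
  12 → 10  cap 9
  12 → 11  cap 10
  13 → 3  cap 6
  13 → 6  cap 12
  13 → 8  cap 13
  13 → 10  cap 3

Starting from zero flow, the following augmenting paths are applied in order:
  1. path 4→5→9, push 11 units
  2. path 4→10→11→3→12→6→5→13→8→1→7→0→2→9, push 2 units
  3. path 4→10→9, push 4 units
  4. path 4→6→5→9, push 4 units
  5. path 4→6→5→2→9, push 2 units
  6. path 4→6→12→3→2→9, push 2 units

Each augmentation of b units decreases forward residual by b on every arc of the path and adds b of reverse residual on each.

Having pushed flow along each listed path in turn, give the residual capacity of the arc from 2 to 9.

after path 1 (4→5→9, push 11): res(2,9)=18
after path 2 (4→10→11→3→12→6→5→13→8→1→7→0→2→9, push 2): res(2,9)=16
after path 3 (4→10→9, push 4): res(2,9)=16
after path 4 (4→6→5→9, push 4): res(2,9)=16
after path 5 (4→6→5→2→9, push 2): res(2,9)=14
after path 6 (4→6→12→3→2→9, push 2): res(2,9)=12

Residual capacity of (2,9): 12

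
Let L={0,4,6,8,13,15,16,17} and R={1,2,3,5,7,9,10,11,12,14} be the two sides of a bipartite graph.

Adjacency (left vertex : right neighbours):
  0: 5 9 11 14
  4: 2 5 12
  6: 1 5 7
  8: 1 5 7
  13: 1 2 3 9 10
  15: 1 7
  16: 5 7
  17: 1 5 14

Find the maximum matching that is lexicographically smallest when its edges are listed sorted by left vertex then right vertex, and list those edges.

Lex-smallest maximum matching: {(0,9), (4,2), (6,1), (8,5), (13,3), (15,7), (17,14)}

|M| = 7 (so the lex-smallest maximum matching has 7 edges)
process left vertices in ascending order; for each, take the smallest-labelled available neighbour that still permits 7 edges overall, or leave it unmatched if none does
lex-smallest matching: {0-9, 4-2, 6-1, 8-5, 13-3, 15-7, 17-14}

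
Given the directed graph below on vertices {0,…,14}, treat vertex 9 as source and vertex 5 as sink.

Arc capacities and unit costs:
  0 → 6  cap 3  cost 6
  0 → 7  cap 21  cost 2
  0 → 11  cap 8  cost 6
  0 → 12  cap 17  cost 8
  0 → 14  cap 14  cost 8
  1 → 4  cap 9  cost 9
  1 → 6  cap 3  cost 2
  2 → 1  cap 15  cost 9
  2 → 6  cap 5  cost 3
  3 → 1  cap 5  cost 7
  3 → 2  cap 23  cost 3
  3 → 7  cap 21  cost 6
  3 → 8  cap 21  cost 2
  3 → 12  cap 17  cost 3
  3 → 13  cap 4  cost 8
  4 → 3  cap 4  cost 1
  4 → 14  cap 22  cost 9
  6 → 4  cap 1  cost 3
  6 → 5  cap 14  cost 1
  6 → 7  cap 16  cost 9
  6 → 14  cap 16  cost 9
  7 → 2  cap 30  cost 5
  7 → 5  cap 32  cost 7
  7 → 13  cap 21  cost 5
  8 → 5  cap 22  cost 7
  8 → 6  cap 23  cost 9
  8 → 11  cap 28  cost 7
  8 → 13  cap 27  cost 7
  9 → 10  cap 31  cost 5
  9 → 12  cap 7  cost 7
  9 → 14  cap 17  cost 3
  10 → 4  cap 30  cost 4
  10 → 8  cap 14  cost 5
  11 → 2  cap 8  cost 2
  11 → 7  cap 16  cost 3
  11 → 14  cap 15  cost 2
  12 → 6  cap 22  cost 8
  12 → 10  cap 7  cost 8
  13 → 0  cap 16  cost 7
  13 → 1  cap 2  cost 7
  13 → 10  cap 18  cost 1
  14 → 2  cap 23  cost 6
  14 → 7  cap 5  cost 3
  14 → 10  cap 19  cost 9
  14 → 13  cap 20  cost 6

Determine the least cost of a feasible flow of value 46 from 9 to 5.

Minimum cost for 46 units: 879

shortest-cost path #1: 9→14→2→6→5 push 5 @ unit cost 13 (adds 65)
shortest-cost path #2: 9→14→7→5 push 5 @ unit cost 13 (adds 65)
shortest-cost path #3: 9→12→6→5 push 7 @ unit cost 16 (adds 112)
shortest-cost path #4: 9→10→8→5 push 14 @ unit cost 17 (adds 238)
shortest-cost path #5: 9→14→13→1→6→5 push 2 @ unit cost 19 (adds 38)
shortest-cost path #6: 9→10→4→3→8→5 push 4 @ unit cost 19 (adds 76)
shortest-cost path #7: 9→14→13→0→7→5 push 5 @ unit cost 25 (adds 125)
shortest-cost path #8: 9→10→4→14→13→0→7→5 push 4 @ unit cost 40 (adds 160)
total cost = 879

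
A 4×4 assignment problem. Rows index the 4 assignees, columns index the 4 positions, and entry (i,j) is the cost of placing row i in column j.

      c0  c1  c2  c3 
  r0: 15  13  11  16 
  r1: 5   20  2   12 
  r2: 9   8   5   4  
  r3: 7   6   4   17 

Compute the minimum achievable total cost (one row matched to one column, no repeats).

one of 3 optimal assignments: row0→col1 (cost 13), row1→col0 (cost 5), row2→col3 (cost 4), row3→col2 (cost 4)
total = 13 + 5 + 4 + 4 = 26

Minimum assignment cost: 26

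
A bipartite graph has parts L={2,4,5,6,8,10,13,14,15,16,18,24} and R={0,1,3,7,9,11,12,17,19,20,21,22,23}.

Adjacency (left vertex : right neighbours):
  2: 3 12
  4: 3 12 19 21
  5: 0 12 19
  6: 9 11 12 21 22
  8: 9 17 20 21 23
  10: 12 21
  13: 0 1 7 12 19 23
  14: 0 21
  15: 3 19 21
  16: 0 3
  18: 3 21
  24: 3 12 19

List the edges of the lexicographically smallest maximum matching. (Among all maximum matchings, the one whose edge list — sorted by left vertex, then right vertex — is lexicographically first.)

Lex-smallest maximum matching: {(2,3), (4,12), (5,0), (6,9), (8,17), (10,21), (13,1), (15,19)}

|M| = 8 (so the lex-smallest maximum matching has 8 edges)
process left vertices in ascending order; for each, take the smallest-labelled available neighbour that still permits 8 edges overall, or leave it unmatched if none does
lex-smallest matching: {2-3, 4-12, 5-0, 6-9, 8-17, 10-21, 13-1, 15-19}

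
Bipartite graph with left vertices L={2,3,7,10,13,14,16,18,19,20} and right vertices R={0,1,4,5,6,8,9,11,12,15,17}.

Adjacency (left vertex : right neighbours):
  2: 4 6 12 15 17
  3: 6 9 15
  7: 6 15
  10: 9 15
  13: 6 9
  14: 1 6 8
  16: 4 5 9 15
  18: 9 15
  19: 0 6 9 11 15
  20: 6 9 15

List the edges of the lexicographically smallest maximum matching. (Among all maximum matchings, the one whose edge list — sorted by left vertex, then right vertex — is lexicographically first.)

Lex-smallest maximum matching: {(2,4), (3,6), (7,15), (10,9), (14,1), (16,5), (19,0)}

|M| = 7 (so the lex-smallest maximum matching has 7 edges)
process left vertices in ascending order; for each, take the smallest-labelled available neighbour that still permits 7 edges overall, or leave it unmatched if none does
lex-smallest matching: {2-4, 3-6, 7-15, 10-9, 14-1, 16-5, 19-0}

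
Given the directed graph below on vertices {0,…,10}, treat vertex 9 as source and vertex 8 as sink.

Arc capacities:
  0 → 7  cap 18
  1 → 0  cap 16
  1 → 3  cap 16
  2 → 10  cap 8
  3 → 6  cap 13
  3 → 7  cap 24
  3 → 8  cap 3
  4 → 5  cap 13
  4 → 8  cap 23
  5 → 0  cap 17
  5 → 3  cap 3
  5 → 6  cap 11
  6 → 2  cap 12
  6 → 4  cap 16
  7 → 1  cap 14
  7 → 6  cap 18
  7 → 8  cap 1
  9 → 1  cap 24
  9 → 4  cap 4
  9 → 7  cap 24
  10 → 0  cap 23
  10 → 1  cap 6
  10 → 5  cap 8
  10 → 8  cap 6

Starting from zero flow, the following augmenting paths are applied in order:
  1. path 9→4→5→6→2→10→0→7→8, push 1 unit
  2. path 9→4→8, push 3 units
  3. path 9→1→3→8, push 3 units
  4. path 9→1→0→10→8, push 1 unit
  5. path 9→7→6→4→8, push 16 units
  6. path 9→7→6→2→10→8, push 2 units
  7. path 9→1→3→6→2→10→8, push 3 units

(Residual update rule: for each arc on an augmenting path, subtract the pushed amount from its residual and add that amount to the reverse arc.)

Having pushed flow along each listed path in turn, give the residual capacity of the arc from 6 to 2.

Residual capacity of (6,2): 6

after path 1 (9→4→5→6→2→10→0→7→8, push 1): res(6,2)=11
after path 2 (9→4→8, push 3): res(6,2)=11
after path 3 (9→1→3→8, push 3): res(6,2)=11
after path 4 (9→1→0→10→8, push 1): res(6,2)=11
after path 5 (9→7→6→4→8, push 16): res(6,2)=11
after path 6 (9→7→6→2→10→8, push 2): res(6,2)=9
after path 7 (9→1→3→6→2→10→8, push 3): res(6,2)=6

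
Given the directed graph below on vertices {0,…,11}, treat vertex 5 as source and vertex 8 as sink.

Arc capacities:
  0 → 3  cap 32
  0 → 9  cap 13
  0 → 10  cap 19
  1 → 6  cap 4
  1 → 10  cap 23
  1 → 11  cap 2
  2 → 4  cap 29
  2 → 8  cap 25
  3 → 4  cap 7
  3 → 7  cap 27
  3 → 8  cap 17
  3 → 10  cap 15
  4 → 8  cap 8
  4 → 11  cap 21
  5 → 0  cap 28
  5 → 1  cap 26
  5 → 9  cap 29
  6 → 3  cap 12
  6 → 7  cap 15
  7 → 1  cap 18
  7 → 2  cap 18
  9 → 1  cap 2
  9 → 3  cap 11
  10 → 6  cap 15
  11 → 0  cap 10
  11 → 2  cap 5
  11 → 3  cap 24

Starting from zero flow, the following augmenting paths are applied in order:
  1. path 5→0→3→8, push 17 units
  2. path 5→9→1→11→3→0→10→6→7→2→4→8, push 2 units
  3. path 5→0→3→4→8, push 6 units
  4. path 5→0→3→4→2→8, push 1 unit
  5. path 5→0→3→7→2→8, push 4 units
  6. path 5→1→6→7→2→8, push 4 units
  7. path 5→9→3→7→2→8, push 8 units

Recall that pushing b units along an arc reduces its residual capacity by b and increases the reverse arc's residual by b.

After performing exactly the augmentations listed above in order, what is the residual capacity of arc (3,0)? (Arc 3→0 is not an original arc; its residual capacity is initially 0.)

after path 1 (5→0→3→8, push 17): res(3,0)=17
after path 2 (5→9→1→11→3→0→10→6→7→2→4→8, push 2): res(3,0)=15
after path 3 (5→0→3→4→8, push 6): res(3,0)=21
after path 4 (5→0→3→4→2→8, push 1): res(3,0)=22
after path 5 (5→0→3→7→2→8, push 4): res(3,0)=26
after path 6 (5→1→6→7→2→8, push 4): res(3,0)=26
after path 7 (5→9→3→7→2→8, push 8): res(3,0)=26

Residual capacity of (3,0): 26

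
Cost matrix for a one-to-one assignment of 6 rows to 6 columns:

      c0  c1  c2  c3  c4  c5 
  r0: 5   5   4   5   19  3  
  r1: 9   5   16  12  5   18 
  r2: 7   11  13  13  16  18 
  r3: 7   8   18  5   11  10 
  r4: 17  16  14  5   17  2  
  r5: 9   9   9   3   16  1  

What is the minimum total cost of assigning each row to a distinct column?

optimal assignment: row0→col2 (cost 4), row1→col4 (cost 5), row2→col0 (cost 7), row3→col1 (cost 8), row4→col5 (cost 2), row5→col3 (cost 3)
total = 4 + 5 + 7 + 8 + 2 + 3 = 29

Minimum assignment cost: 29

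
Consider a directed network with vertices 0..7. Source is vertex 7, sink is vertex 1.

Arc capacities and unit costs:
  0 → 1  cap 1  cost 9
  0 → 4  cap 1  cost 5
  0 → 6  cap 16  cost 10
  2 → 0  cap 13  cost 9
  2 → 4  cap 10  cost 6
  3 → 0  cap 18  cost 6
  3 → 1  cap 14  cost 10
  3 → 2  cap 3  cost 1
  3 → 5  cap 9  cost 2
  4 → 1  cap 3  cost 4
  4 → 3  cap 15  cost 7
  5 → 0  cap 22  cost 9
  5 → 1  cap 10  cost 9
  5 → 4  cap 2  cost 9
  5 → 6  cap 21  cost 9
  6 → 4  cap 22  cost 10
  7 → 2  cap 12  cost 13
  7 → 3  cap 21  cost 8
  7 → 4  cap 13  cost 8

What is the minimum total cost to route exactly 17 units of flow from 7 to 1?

Minimum cost for 17 units: 288

shortest-cost path #1: 7→4→1 push 3 @ unit cost 12 (adds 36)
shortest-cost path #2: 7→3→1 push 14 @ unit cost 18 (adds 252)
total cost = 288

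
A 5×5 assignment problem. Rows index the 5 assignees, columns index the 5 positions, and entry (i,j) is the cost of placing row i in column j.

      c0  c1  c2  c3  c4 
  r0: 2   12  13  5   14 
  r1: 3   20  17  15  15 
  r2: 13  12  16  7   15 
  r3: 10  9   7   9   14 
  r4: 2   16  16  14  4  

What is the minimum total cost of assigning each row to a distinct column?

Minimum assignment cost: 31

optimal assignment: row0→col3 (cost 5), row1→col0 (cost 3), row2→col1 (cost 12), row3→col2 (cost 7), row4→col4 (cost 4)
total = 5 + 3 + 12 + 7 + 4 = 31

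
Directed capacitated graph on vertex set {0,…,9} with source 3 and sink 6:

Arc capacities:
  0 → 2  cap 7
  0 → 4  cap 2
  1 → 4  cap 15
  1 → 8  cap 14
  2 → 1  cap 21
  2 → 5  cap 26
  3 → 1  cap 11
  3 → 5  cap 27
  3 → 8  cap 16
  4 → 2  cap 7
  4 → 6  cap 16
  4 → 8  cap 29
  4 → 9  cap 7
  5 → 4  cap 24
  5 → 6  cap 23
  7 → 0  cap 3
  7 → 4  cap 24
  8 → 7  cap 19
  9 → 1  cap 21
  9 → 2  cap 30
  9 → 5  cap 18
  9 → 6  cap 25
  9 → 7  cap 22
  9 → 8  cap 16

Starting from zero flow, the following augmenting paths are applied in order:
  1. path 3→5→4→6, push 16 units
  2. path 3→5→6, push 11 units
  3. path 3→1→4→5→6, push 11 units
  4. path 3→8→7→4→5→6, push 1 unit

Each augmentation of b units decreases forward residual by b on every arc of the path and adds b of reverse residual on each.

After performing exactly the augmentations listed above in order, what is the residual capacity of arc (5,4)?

Residual capacity of (5,4): 20

after path 1 (3→5→4→6, push 16): res(5,4)=8
after path 2 (3→5→6, push 11): res(5,4)=8
after path 3 (3→1→4→5→6, push 11): res(5,4)=19
after path 4 (3→8→7→4→5→6, push 1): res(5,4)=20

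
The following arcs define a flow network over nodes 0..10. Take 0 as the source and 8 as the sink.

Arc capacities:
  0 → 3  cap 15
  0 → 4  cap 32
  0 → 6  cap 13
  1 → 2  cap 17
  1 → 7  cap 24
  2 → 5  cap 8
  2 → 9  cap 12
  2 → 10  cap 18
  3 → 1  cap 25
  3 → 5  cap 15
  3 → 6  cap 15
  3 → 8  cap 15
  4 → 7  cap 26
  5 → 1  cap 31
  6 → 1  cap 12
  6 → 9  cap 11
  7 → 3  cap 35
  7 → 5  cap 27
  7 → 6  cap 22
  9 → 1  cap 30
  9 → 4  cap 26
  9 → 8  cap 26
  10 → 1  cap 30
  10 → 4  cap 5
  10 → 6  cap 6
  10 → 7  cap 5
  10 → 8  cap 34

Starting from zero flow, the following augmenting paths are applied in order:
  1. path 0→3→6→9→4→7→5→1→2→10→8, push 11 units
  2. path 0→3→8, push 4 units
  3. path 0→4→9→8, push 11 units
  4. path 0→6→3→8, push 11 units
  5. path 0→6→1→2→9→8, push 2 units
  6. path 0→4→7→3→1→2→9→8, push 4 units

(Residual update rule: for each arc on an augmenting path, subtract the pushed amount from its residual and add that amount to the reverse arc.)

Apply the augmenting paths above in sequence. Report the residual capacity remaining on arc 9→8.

after path 1 (0→3→6→9→4→7→5→1→2→10→8, push 11): res(9,8)=26
after path 2 (0→3→8, push 4): res(9,8)=26
after path 3 (0→4→9→8, push 11): res(9,8)=15
after path 4 (0→6→3→8, push 11): res(9,8)=15
after path 5 (0→6→1→2→9→8, push 2): res(9,8)=13
after path 6 (0→4→7→3→1→2→9→8, push 4): res(9,8)=9

Residual capacity of (9,8): 9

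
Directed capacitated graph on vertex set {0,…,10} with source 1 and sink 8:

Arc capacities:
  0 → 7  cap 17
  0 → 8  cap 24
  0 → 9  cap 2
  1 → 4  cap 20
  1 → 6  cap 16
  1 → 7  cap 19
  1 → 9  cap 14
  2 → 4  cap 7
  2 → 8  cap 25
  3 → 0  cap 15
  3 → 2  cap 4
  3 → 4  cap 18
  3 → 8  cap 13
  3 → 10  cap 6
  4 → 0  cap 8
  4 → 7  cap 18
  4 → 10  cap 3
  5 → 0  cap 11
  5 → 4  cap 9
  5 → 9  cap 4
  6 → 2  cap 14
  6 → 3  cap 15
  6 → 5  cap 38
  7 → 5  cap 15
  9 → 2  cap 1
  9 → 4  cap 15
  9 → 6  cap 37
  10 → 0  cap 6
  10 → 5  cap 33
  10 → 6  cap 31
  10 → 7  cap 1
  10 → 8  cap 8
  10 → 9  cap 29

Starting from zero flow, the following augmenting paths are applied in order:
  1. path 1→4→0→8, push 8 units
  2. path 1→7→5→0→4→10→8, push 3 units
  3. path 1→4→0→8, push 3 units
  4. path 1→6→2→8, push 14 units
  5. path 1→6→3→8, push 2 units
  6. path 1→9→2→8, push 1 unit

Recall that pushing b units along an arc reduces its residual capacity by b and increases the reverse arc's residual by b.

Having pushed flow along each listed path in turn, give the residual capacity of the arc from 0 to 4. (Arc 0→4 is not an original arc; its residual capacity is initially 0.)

Residual capacity of (0,4): 8

after path 1 (1→4→0→8, push 8): res(0,4)=8
after path 2 (1→7→5→0→4→10→8, push 3): res(0,4)=5
after path 3 (1→4→0→8, push 3): res(0,4)=8
after path 4 (1→6→2→8, push 14): res(0,4)=8
after path 5 (1→6→3→8, push 2): res(0,4)=8
after path 6 (1→9→2→8, push 1): res(0,4)=8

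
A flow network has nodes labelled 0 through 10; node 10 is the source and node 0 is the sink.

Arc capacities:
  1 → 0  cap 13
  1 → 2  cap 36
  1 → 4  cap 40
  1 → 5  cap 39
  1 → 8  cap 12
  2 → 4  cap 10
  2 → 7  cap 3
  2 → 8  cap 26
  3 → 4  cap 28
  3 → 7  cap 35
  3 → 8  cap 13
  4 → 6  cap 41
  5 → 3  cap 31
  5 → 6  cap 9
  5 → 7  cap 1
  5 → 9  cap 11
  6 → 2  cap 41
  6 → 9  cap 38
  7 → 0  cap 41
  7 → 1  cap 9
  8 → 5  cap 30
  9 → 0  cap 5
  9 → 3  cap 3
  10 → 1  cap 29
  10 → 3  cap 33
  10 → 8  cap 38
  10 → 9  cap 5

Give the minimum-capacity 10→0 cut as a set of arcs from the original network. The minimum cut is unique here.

augment #1: 10→1→0 push 13
augment #2: 10→9→0 push 5
augment #3: 10→3→7→0 push 33
augment #4: 10→1→2→7→0 push 3
augment #5: 10→1→5→7→0 push 1
augment #6: 10→1→5→3→7→0 push 2
max flow = 57; residual-reachable set from 10 gives S-side
cut edges (S→T): {(1,0), (2,7), (3,7), (5,7), (9,0)} total cap 57

Min-cut arcs: {(1,0), (2,7), (3,7), (5,7), (9,0)} (total capacity 57)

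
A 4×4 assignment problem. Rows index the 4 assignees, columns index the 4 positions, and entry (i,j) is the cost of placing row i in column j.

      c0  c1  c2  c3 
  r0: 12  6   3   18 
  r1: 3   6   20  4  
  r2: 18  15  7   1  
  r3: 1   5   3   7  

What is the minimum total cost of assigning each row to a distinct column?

Minimum assignment cost: 11

optimal assignment: row0→col2 (cost 3), row1→col1 (cost 6), row2→col3 (cost 1), row3→col0 (cost 1)
total = 3 + 6 + 1 + 1 = 11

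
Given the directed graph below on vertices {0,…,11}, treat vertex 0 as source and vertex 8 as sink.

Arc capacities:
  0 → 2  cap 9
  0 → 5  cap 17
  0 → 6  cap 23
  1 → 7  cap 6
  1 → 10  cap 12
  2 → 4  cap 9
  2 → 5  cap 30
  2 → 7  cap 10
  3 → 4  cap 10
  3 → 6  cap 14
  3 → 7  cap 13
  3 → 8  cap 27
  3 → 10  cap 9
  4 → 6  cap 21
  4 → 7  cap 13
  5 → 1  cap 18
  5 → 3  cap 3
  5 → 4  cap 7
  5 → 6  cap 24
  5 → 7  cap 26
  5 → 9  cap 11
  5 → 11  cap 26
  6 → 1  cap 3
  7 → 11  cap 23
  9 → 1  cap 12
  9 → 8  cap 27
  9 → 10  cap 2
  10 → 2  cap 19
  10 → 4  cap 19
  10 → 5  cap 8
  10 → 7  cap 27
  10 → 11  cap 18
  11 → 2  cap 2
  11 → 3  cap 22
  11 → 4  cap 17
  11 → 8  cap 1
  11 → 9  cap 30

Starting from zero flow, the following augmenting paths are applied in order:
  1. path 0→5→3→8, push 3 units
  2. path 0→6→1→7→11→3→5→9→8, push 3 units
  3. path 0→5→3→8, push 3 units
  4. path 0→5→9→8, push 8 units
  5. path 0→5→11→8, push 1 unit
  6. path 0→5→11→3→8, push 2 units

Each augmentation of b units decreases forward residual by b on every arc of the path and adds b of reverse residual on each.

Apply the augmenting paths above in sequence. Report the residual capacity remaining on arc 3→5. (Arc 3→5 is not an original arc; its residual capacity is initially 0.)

Residual capacity of (3,5): 3

after path 1 (0→5→3→8, push 3): res(3,5)=3
after path 2 (0→6→1→7→11→3→5→9→8, push 3): res(3,5)=0
after path 3 (0→5→3→8, push 3): res(3,5)=3
after path 4 (0→5→9→8, push 8): res(3,5)=3
after path 5 (0→5→11→8, push 1): res(3,5)=3
after path 6 (0→5→11→3→8, push 2): res(3,5)=3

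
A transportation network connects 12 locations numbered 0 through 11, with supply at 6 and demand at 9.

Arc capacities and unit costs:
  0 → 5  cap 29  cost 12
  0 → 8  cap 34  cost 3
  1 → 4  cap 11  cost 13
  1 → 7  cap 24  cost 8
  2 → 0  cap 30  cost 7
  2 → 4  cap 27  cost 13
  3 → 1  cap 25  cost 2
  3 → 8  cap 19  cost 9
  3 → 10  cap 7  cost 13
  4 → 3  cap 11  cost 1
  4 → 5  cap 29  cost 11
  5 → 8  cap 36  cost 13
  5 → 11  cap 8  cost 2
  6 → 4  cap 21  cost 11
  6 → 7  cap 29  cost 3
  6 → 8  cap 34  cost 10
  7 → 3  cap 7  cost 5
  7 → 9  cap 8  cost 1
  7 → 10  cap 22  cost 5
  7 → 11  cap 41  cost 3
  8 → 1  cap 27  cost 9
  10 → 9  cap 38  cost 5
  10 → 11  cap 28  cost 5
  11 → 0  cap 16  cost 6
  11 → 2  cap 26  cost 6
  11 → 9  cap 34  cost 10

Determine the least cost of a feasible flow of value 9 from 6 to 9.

Minimum cost for 9 units: 45

shortest-cost path #1: 6→7→9 push 8 @ unit cost 4 (adds 32)
shortest-cost path #2: 6→7→10→9 push 1 @ unit cost 13 (adds 13)
total cost = 45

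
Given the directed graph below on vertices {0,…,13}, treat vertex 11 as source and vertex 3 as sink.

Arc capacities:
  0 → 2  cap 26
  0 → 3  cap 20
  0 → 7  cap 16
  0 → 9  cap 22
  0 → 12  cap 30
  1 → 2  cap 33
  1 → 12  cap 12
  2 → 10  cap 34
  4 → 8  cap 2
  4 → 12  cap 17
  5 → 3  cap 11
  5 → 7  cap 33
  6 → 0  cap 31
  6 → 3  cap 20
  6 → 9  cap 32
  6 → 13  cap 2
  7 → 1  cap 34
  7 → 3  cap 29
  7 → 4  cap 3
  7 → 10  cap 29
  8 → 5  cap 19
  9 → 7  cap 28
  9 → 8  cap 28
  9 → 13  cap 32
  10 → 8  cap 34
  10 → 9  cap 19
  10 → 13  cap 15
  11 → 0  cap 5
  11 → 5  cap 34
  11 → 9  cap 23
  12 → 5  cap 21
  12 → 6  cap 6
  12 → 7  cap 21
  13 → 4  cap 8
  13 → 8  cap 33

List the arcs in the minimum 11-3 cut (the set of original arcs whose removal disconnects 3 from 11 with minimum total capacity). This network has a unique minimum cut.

augment #1: 11→0→3 push 5
augment #2: 11→5→3 push 11
augment #3: 11→5→7→3 push 23
augment #4: 11→9→7→3 push 6
augment #5: 11→9→7→1→12→6→3 push 6
max flow = 51; residual-reachable set from 11 gives S-side
cut edges (S→T): {(5,3), (7,3), (11,0), (12,6)} total cap 51

Min-cut arcs: {(5,3), (7,3), (11,0), (12,6)} (total capacity 51)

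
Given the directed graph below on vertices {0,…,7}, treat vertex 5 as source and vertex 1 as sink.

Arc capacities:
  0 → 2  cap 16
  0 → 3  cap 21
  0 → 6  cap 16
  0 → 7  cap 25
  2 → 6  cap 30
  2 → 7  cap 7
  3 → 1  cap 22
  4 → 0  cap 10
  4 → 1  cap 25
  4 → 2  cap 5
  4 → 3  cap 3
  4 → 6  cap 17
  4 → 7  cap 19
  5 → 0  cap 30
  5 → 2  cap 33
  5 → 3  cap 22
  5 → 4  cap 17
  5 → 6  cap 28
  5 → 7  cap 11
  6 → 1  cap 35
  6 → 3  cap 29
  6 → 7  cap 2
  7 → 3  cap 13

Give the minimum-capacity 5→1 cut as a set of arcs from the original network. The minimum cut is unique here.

augment #1: 5→3→1 push 22
augment #2: 5→4→1 push 17
augment #3: 5→6→1 push 28
augment #4: 5→0→6→1 push 7
max flow = 74; residual-reachable set from 5 gives S-side
cut edges (S→T): {(3,1), (5,4), (6,1)} total cap 74

Min-cut arcs: {(3,1), (5,4), (6,1)} (total capacity 74)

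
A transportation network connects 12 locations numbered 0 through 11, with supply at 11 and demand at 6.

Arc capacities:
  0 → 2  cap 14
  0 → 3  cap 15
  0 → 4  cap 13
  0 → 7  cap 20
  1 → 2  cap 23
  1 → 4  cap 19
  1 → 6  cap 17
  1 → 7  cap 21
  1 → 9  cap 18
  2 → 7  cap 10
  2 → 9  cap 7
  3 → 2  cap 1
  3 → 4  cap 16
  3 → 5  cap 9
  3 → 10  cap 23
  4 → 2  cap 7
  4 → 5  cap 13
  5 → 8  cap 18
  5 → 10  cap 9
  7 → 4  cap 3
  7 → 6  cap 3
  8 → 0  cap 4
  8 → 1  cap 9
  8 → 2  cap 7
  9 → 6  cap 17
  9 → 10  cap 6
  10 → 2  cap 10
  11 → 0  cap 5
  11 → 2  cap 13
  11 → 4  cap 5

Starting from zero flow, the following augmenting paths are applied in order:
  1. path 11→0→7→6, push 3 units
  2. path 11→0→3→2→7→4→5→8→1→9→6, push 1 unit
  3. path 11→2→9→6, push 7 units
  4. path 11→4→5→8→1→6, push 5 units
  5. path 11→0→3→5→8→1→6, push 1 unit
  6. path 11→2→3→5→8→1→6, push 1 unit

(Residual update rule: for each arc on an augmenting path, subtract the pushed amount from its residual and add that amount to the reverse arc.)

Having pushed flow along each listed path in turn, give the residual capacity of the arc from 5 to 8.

Residual capacity of (5,8): 10

after path 1 (11→0→7→6, push 3): res(5,8)=18
after path 2 (11→0→3→2→7→4→5→8→1→9→6, push 1): res(5,8)=17
after path 3 (11→2→9→6, push 7): res(5,8)=17
after path 4 (11→4→5→8→1→6, push 5): res(5,8)=12
after path 5 (11→0→3→5→8→1→6, push 1): res(5,8)=11
after path 6 (11→2→3→5→8→1→6, push 1): res(5,8)=10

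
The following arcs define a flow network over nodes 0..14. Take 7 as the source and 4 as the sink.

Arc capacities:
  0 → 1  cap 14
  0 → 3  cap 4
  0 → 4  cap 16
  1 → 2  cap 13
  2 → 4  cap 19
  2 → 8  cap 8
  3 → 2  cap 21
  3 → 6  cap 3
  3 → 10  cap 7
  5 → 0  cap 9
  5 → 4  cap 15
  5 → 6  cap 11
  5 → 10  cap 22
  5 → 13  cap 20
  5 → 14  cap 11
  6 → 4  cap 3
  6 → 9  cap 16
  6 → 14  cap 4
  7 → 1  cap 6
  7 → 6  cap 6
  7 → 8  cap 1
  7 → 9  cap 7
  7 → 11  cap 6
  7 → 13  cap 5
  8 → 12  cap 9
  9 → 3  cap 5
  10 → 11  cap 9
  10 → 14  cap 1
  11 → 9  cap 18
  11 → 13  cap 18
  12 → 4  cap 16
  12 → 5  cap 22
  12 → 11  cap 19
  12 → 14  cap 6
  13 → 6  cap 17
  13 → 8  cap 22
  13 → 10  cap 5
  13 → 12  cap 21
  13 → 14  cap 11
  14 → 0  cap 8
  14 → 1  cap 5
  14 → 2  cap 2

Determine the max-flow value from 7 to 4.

augment #1: 7→6→4 bottleneck 3, total now 3
augment #2: 7→1→2→4 bottleneck 6, total now 9
augment #3: 7→8→12→4 bottleneck 1, total now 10
augment #4: 7→13→12→4 bottleneck 5, total now 15
augment #5: 7→6→14→0→4 bottleneck 3, total now 18
augment #6: 7→9→3→2→4 bottleneck 5, total now 23
augment #7: 7→11→13→12→4 bottleneck 6, total now 29

Maximum flow value: 29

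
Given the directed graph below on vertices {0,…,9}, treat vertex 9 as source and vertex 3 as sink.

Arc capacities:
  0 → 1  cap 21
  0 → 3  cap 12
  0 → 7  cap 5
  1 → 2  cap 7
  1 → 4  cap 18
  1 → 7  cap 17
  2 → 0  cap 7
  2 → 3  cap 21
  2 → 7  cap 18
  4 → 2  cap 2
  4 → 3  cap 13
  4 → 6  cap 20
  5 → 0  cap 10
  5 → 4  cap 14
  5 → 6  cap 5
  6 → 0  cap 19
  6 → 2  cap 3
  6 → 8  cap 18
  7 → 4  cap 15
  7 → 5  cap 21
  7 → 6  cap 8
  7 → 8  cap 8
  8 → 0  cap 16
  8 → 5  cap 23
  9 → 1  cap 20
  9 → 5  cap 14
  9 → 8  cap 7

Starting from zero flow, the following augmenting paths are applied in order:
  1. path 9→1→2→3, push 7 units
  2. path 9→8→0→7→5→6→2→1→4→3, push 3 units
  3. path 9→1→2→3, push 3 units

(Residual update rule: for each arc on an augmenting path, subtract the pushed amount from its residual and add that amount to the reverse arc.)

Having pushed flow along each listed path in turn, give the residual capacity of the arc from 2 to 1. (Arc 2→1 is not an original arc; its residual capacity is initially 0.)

after path 1 (9→1→2→3, push 7): res(2,1)=7
after path 2 (9→8→0→7→5→6→2→1→4→3, push 3): res(2,1)=4
after path 3 (9→1→2→3, push 3): res(2,1)=7

Residual capacity of (2,1): 7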